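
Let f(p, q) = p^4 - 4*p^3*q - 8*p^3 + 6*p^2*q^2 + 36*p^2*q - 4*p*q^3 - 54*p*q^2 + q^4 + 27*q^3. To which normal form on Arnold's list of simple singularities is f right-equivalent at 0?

The Hessian of f at 0 has rank 0. Corank 2; j^3 = -(2*p - 3*q)^3 is a perfect cube, so E-series; the 4-jet and mu = 6 give E_6.

E_{6}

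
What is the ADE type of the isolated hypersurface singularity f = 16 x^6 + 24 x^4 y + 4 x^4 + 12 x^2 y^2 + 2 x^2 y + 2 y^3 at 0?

The Hessian of f at 0 is [[0, 0], [0, 0]] with rank 0, so corank 2. A Groebner basis of the Jacobian ideal J(f) in C{x,y} is {y^3, x^2 + 3*y^2, x*y}; counting standard monomials gives mu = 4. Corank 2; j^3 = 2*y*(x^2 + y^2) splits into three distinct lines over C (the quadratic factor has nonzero discriminant), so D_4.

D4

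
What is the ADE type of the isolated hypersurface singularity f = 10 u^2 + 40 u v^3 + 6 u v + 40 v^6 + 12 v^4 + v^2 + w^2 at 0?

A_{1}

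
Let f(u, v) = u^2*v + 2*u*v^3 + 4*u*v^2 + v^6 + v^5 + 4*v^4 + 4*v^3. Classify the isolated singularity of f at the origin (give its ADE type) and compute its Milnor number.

Type D_{7}, Milnor number mu = 7.

The Hessian of f at 0 has rank 0. Corank 2; j^3 = v*(u + 2*v)^2 has shape L^2 M (L != M), so D-series; mu = 7 gives D_7.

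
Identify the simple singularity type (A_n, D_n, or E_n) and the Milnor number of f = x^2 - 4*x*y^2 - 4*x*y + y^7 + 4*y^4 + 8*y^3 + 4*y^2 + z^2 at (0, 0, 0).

Type A_6, Milnor number mu = 6.

The Hessian of f at 0 is [[2, -4, 0], [-4, 8, 0], [0, 0, 2]] with rank 2, so corank 1. A Groebner basis of the Jacobian ideal J(f) in C{x,y,z} is {x^3 - 6*x^2*y + 6*x^2 - 16*x*y + 4*x - 8*y, -x/2 + y^2 + y, z}; counting standard monomials gives mu = 6. Corank 1: A-series; mu = 6 gives A_6.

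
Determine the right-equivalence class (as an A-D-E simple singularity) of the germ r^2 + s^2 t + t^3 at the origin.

D_{4}

The Hessian of f at 0 has rank 1. Corank 2; j^3 = t*(s^2 + t^2) splits into three distinct lines over C (the quadratic factor has nonzero discriminant), so D_4.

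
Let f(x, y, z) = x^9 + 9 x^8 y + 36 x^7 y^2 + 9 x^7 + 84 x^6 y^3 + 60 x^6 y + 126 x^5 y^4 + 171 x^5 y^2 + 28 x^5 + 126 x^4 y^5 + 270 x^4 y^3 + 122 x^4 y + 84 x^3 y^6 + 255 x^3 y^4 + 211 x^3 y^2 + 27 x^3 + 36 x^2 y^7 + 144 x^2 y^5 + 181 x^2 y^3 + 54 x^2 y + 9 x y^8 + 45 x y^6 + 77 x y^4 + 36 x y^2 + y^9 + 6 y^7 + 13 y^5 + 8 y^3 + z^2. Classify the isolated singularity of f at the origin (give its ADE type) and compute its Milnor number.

Type E_{8}, Milnor number mu = 8.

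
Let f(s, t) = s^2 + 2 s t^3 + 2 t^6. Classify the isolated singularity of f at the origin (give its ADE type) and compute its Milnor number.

Type A5, Milnor number mu = 5.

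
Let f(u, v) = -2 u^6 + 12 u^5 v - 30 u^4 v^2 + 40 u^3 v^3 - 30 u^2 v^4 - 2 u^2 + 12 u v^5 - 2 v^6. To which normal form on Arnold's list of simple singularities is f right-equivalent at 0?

A_{5}

The Hessian of f at 0 has rank 1. Corank 1: A-series; mu = 5 gives A_5.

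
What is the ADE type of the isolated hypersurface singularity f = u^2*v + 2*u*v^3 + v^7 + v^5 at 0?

D8

The Hessian of f at 0 has rank 0. Corank 2; j^3 = u^2*v has shape L^2 M (L != M), so D-series; mu = 8 gives D_8.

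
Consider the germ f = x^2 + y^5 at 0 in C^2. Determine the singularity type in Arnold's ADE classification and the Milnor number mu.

Type A_4, Milnor number mu = 4.

The Hessian of f at 0 has rank 1. Corank 1: A-series; mu = 4 gives A_4.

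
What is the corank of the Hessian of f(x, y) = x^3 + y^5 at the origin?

2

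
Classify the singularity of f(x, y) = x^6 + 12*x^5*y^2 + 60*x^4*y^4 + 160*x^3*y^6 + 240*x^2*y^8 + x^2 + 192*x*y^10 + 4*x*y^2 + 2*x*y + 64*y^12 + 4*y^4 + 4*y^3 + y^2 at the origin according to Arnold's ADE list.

A_{5}

The Hessian of f at 0 has rank 1. Corank 1: A-series; mu = 5 gives A_5.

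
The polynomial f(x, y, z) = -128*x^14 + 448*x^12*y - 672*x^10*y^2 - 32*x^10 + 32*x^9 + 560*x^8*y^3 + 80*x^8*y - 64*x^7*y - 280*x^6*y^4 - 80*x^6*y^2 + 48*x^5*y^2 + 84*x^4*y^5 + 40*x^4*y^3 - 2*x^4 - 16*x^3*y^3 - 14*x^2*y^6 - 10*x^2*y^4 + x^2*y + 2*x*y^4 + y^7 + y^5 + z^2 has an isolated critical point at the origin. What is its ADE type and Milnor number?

The Hessian of f at 0 is [[0, 0, 0], [0, 0, 0], [0, 0, 2]] with rank 1, so corank 2. A Groebner basis of the Jacobian ideal J(f) in C{x,y,z} is {x*y + y^4, x*y^2, x^2 - 5*x*y, z}; counting standard monomials gives mu = 6. Corank 2; j^3 = x^2*y has shape L^2 M (L != M), so D-series; mu = 6 gives D_6.

Type D6, Milnor number mu = 6.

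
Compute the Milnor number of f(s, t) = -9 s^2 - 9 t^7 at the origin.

The Hessian of f at 0 has rank 1. Corank 1: A-series; mu = 6 gives A_6.

6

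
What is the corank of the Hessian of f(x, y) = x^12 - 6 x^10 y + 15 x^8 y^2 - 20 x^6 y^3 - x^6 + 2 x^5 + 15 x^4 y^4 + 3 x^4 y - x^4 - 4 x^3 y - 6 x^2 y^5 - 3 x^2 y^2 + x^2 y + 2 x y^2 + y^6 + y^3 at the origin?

2

Hessian at 0 has rank 0.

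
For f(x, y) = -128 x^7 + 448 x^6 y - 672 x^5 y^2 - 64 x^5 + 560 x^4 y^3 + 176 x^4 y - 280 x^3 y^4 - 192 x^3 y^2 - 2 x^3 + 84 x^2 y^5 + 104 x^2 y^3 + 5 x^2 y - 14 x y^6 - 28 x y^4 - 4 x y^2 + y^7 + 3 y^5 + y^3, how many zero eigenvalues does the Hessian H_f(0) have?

Hessian at 0 has rank 0.

2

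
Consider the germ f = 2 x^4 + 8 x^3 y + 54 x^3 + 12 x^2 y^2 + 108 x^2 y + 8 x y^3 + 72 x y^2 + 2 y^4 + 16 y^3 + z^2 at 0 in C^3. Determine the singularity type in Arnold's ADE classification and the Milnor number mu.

Type E_{6}, Milnor number mu = 6.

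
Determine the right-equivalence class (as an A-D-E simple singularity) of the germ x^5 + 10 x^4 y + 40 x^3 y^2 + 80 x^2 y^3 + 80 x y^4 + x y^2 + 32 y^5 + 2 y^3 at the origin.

The Hessian of f at 0 has rank 0. Corank 2; j^3 = y^2*(x + 2*y) has shape L^2 M (L != M), so D-series; mu = 6 gives D_6.

D6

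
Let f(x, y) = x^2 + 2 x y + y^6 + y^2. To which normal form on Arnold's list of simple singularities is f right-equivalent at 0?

A_{5}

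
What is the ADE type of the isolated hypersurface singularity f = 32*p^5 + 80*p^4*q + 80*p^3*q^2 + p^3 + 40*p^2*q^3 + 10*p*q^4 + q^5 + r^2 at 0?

The Hessian of f at 0 has rank 1. Corank 2; j^3 = p^3 is a perfect cube, so E-series; the 5-jet and mu = 8 give E_8.

E8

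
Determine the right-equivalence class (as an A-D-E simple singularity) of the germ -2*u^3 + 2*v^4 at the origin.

E6

The Hessian of f at 0 is [[0, 0], [0, 0]] with rank 0, so corank 2. A Groebner basis of the Jacobian ideal J(f) in C{u,v} is {v^3, u^2}; counting standard monomials gives mu = 6. Corank 2; j^3 = -2*u^3 is a perfect cube, so E-series; the 4-jet and mu = 6 give E_6.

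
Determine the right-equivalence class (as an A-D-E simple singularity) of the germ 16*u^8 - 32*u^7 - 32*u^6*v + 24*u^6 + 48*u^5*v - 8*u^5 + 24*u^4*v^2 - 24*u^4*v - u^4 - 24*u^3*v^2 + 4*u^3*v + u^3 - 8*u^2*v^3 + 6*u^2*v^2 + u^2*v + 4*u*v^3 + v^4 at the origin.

D_{5}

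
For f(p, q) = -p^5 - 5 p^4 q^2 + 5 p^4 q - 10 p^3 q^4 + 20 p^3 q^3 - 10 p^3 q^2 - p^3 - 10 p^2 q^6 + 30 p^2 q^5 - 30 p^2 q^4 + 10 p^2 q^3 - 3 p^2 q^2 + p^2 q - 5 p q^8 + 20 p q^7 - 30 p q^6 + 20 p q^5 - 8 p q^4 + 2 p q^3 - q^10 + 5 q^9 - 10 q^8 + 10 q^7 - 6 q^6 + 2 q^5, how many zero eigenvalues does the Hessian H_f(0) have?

The Hessian at 0 is [[0, 0], [0, 0]] of rank 0; hence corank 2.

2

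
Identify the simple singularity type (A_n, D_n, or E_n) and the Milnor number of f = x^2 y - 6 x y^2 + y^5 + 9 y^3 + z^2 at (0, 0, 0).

Type D_6, Milnor number mu = 6.

The Hessian of f at 0 has rank 1. Corank 2; j^3 = y*(x - 3*y)^2 has shape L^2 M (L != M), so D-series; mu = 6 gives D_6.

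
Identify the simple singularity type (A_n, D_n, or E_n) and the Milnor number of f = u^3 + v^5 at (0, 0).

The Hessian of f at 0 is [[0, 0], [0, 0]] with rank 0, so corank 2. A Groebner basis of the Jacobian ideal J(f) in C{u,v} is {v^4, u^2}; counting standard monomials gives mu = 8. Corank 2; j^3 = u^3 is a perfect cube, so E-series; the 5-jet and mu = 8 give E_8.

Type E8, Milnor number mu = 8.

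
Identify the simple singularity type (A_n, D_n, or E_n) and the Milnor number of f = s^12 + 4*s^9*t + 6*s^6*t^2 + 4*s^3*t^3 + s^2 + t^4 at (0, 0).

The Hessian of f at 0 has rank 1. Corank 1: A-series; mu = 3 gives A_3.

Type A3, Milnor number mu = 3.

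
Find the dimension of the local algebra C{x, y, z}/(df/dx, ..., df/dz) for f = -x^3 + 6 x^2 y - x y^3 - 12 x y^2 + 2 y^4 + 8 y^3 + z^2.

The Hessian of f at 0 has rank 1. Corank 2; j^3 = -(x - 2*y)^3 is a perfect cube, so E-series; the 4-jet and mu = 7 give E_7.

7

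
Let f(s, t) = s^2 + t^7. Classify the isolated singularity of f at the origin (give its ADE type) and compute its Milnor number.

Type A_6, Milnor number mu = 6.

The Hessian of f at 0 has rank 1. Corank 1: A-series; mu = 6 gives A_6.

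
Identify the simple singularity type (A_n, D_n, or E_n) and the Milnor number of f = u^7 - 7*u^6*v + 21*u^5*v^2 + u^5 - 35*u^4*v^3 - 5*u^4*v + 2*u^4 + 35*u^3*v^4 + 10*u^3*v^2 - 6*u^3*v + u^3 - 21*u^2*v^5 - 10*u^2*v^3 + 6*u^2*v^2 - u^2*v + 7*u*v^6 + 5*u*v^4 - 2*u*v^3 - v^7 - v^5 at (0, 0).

The Hessian of f at 0 has rank 0. Corank 2; j^3 = u^2*(u - v) has shape L^2 M (L != M), so D-series; mu = 8 gives D_8.

Type D_8, Milnor number mu = 8.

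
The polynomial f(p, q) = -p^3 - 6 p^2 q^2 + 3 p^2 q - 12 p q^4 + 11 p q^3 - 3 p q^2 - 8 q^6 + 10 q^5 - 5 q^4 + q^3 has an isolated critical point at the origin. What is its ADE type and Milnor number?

The Hessian of f at 0 has rank 0. Corank 2; j^3 = -(p - q)^3 is a perfect cube, so E-series; the 4-jet and mu = 7 give E_7.

Type E_{7}, Milnor number mu = 7.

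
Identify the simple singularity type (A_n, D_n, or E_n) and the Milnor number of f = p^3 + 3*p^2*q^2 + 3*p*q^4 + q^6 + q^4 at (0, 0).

The Hessian of f at 0 has rank 0. Corank 2; j^3 = p^3 is a perfect cube, so E-series; the 4-jet and mu = 6 give E_6.

Type E6, Milnor number mu = 6.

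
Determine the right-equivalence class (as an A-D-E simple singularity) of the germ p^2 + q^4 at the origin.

The Hessian of f at 0 is [[2, 0], [0, 0]] with rank 1, so corank 1. A Groebner basis of the Jacobian ideal J(f) in C{p,q} is {q^3, p}; counting standard monomials gives mu = 3. Corank 1: A-series; mu = 3 gives A_3.

A_3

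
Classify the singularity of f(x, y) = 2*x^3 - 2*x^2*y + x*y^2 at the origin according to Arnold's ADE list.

D_{4}

The Hessian of f at 0 is [[0, 0], [0, 0]] with rank 0, so corank 2. A Groebner basis of the Jacobian ideal J(f) in C{x,y} is {y^3, x^2 + y^2/2, x*y + y^2/2}; counting standard monomials gives mu = 4. Corank 2; j^3 = x*(2*x^2 - 2*x*y + y^2) splits into three distinct lines over C (the quadratic factor has nonzero discriminant), so D_4.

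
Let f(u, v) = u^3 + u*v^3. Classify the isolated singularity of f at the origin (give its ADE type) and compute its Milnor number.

The Hessian of f at 0 has rank 0. Corank 2; j^3 = u^3 is a perfect cube, so E-series; the 4-jet and mu = 7 give E_7.

Type E7, Milnor number mu = 7.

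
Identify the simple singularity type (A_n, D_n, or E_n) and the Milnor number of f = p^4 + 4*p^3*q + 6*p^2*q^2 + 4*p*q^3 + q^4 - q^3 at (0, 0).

The Hessian of f at 0 has rank 0. Corank 2; j^3 = -q^3 is a perfect cube, so E-series; the 4-jet and mu = 6 give E_6.

Type E6, Milnor number mu = 6.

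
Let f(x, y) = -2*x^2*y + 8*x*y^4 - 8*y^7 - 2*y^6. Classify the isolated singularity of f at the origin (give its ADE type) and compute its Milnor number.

Type D_{7}, Milnor number mu = 7.

The Hessian of f at 0 is [[0, 0], [0, 0]] with rank 0, so corank 2. A Groebner basis of the Jacobian ideal J(f) in C{x,y} is {-x*y/2 + y^4, x^3, x^2*y, x^2/3 + x*y^2}; counting standard monomials gives mu = 7. Corank 2; j^3 = -2*x^2*y has shape L^2 M (L != M), so D-series; mu = 7 gives D_7.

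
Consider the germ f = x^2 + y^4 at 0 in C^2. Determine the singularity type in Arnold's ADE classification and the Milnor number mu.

Type A_{3}, Milnor number mu = 3.

The Hessian of f at 0 has rank 1. Corank 1: A-series; mu = 3 gives A_3.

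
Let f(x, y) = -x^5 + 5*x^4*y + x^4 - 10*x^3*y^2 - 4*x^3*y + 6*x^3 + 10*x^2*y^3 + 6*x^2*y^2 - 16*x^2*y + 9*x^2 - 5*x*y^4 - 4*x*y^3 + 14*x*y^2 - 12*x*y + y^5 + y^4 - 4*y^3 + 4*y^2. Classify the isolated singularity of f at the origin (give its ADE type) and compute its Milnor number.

The Hessian of f at 0 is [[18, -12], [-12, 8]] with rank 1, so corank 1. A Groebner basis of the Jacobian ideal J(f) in C{x,y} is {243*x/2 + y^3 + 9*y^2/2 - 81*y, x^2 - 6*x - 2*y^2/3 + 4*y, x*y - 9*x/2 - 5*y^2/6 + 3*y}; counting standard monomials gives mu = 4. Corank 1: A-series; mu = 4 gives A_4.

Type A_{4}, Milnor number mu = 4.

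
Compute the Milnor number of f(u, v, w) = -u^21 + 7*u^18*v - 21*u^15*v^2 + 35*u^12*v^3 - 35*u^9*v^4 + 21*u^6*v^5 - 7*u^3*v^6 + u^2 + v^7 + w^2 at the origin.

The Hessian of f at 0 is [[2, 0, 0], [0, 0, 0], [0, 0, 2]] with rank 2, so corank 1. A Groebner basis of the Jacobian ideal J(f) in C{u,v,w} is {v^6, u, w}; counting standard monomials gives mu = 6. Corank 1: A-series; mu = 6 gives A_6.

6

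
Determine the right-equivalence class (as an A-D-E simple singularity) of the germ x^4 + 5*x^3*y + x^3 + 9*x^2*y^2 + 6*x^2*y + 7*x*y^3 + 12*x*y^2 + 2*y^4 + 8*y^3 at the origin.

E_{7}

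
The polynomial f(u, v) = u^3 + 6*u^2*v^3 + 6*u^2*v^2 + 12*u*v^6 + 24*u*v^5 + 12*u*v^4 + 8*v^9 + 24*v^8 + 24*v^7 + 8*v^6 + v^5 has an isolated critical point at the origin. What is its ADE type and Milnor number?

The Hessian of f at 0 is [[0, 0], [0, 0]] with rank 0, so corank 2. A Groebner basis of the Jacobian ideal J(f) in C{u,v} is {u^2/4 + u*v^3 + u*v^2, v^4, u^3, u^2*v - u^2 - 4*u*v^2}; counting standard monomials gives mu = 8. Corank 2; j^3 = u^3 is a perfect cube, so E-series; the 5-jet and mu = 8 give E_8.

Type E_8, Milnor number mu = 8.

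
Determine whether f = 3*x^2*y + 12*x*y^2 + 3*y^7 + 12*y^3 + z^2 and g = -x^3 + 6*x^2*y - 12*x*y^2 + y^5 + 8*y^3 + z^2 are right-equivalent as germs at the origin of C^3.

The Hessian of f at 0 is [[0, 0, 0], [0, 0, 0], [0, 0, 2]] with rank 1, so corank 2. A Groebner basis of the Jacobian ideal J(f) in C{x,y,z} is {x^2/7 + y^6 - 4*y^2/7, x^3 + 8*y^3, x*y + 2*y^2, z}; counting standard monomials gives mu = 8. Corank 2; j^3 = 3*y*(x + 2*y)^2 has shape L^2 M (L != M), so D-series; mu = 8 gives D_8. The Hessian of g at 0 is [[0, 0, 0], [0, 0, 0], [0, 0, 2]] with rank 1, so corank 2. A Groebner basis of the Jacobian ideal J(g) in C{x,y,z} is {y^4, x^2 - 4*x*y + 4*y^2, z}; counting standard monomials gives mu = 8. Corank 2; j^3 = -(x - 2*y)^3 is a perfect cube, so E-series; the 5-jet and mu = 8 give E_8. f is D_8 but g is E_8, hence not right-equivalent.

No.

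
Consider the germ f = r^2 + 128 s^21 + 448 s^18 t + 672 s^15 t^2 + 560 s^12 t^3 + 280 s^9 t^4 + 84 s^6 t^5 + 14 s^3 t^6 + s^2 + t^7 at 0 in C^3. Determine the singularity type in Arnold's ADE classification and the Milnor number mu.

The Hessian of f at 0 is [[2, 0, 0], [0, 0, 0], [0, 0, 2]] with rank 2, so corank 1. A Groebner basis of the Jacobian ideal J(f) in C{s,t,r} is {t^6, s, r}; counting standard monomials gives mu = 6. Corank 1: A-series; mu = 6 gives A_6.

Type A_6, Milnor number mu = 6.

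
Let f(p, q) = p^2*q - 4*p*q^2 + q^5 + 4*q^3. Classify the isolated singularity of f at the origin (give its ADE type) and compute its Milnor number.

Type D_{6}, Milnor number mu = 6.

The Hessian of f at 0 has rank 0. Corank 2; j^3 = q*(p - 2*q)^2 has shape L^2 M (L != M), so D-series; mu = 6 gives D_6.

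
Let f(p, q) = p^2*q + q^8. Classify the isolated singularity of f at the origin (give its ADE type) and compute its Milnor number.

Type D_9, Milnor number mu = 9.

The Hessian of f at 0 has rank 0. Corank 2; j^3 = p^2*q has shape L^2 M (L != M), so D-series; mu = 9 gives D_9.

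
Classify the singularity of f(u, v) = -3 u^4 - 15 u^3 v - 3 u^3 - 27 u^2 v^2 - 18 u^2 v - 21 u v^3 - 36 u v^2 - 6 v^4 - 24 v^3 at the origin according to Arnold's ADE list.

The Hessian of f at 0 has rank 0. Corank 2; j^3 = -3*(u + 2*v)^3 is a perfect cube, so E-series; the 4-jet and mu = 7 give E_7.

E_7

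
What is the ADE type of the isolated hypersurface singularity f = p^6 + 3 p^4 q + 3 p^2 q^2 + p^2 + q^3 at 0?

A_2

The Hessian of f at 0 has rank 1. Corank 1: A-series; mu = 2 gives A_2.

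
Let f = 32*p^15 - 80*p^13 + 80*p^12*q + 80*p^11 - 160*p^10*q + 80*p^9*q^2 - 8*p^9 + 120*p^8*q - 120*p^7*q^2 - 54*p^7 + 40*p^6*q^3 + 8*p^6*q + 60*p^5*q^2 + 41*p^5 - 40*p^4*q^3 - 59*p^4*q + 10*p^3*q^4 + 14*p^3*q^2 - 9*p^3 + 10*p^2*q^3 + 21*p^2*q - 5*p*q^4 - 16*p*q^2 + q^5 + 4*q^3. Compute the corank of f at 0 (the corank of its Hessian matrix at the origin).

2

Hessian at 0 has rank 0.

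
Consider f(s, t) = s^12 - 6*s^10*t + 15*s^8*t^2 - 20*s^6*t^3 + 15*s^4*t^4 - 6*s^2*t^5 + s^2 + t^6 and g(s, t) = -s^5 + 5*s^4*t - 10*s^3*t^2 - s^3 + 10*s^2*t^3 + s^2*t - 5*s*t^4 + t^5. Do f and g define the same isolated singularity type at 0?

No.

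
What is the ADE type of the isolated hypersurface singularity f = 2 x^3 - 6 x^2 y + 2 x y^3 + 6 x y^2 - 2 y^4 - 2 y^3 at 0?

E_{7}

The Hessian of f at 0 is [[0, 0], [0, 0]] with rank 0, so corank 2. A Groebner basis of the Jacobian ideal J(f) in C{x,y} is {x^3 - 3*x^2*y - 6*x^2 + 12*x*y - 6*y^2, 3*x^2 + x*y^2 - 6*x*y + 3*y^2, 3*x^2 - 6*x*y + y^3 + 3*y^2}; counting standard monomials gives mu = 7. Corank 2; j^3 = 2*(x - y)^3 is a perfect cube, so E-series; the 4-jet and mu = 7 give E_7.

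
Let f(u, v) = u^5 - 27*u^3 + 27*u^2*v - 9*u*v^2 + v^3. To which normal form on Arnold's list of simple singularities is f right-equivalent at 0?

The Hessian of f at 0 has rank 0. Corank 2; j^3 = -(3*u - v)^3 is a perfect cube, so E-series; the 5-jet and mu = 8 give E_8.

E_8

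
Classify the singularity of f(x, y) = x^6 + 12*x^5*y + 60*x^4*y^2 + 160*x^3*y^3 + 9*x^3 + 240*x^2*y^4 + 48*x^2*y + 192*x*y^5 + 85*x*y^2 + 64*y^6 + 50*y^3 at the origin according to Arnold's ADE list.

D7

The Hessian of f at 0 is [[0, 0], [0, 0]] with rank 0, so corank 2. A Groebner basis of the Jacobian ideal J(f) in C{x,y} is {-243*x*y/2 + y^5 - 405*y^2/2, x*y^2 + 5*y^3/3, x^2 + 11*x*y/3 + 10*y^2/3}; counting standard monomials gives mu = 7. Corank 2; j^3 = (x + 2*y)*(3*x + 5*y)^2 has shape L^2 M (L != M), so D-series; mu = 7 gives D_7.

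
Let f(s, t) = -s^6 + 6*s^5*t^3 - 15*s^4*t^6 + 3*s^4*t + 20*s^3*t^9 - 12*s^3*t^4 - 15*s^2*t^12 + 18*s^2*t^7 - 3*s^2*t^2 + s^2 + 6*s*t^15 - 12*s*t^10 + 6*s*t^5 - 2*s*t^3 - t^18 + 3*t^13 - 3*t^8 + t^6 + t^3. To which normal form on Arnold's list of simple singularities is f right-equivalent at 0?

A_{2}

The Hessian of f at 0 has rank 1. Corank 1: A-series; mu = 2 gives A_2.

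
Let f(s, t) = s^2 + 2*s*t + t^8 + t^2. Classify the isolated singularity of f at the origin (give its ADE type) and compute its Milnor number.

Type A_7, Milnor number mu = 7.

The Hessian of f at 0 has rank 1. Corank 1: A-series; mu = 7 gives A_7.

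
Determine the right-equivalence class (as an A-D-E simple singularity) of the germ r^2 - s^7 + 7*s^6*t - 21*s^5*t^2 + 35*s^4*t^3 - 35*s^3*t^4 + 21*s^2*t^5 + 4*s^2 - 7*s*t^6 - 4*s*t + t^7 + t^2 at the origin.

A_{6}

The Hessian of f at 0 has rank 2. Corank 1: A-series; mu = 6 gives A_6.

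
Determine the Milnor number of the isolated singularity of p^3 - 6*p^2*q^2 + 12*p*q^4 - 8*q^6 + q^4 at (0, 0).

The Hessian of f at 0 has rank 0. Corank 2; j^3 = p^3 is a perfect cube, so E-series; the 4-jet and mu = 6 give E_6.

6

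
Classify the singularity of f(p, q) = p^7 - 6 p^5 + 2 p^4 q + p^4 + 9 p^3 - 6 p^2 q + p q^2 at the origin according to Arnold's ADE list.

The Hessian of f at 0 has rank 0. Corank 2; j^3 = p*(3*p - q)^2 has shape L^2 M (L != M), so D-series; mu = 5 gives D_5.

D_5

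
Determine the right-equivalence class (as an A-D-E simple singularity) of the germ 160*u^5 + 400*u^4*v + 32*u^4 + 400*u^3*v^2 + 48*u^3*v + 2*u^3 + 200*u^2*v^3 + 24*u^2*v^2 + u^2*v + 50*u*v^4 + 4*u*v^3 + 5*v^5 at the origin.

The Hessian of f at 0 has rank 0. Corank 2; j^3 = u^2*(2*u + v) has shape L^2 M (L != M), so D-series; mu = 6 gives D_6.

D6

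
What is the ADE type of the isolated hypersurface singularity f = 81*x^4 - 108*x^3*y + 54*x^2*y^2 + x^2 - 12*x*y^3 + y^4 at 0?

A_{3}

The Hessian of f at 0 has rank 1. Corank 1: A-series; mu = 3 gives A_3.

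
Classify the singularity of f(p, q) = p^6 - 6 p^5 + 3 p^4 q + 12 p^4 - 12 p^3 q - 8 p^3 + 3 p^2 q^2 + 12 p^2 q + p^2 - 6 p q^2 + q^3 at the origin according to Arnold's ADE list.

A_2

The Hessian of f at 0 is [[2, 0], [0, 0]] with rank 1, so corank 1. A Groebner basis of the Jacobian ideal J(f) in C{p,q} is {q^2, p}; counting standard monomials gives mu = 2. Corank 1: A-series; mu = 2 gives A_2.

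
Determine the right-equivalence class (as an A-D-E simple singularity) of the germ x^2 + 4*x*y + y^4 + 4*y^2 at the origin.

A_3

The Hessian of f at 0 is [[2, 4], [4, 8]] with rank 1, so corank 1. A Groebner basis of the Jacobian ideal J(f) in C{x,y} is {y^3, x + 2*y}; counting standard monomials gives mu = 3. Corank 1: A-series; mu = 3 gives A_3.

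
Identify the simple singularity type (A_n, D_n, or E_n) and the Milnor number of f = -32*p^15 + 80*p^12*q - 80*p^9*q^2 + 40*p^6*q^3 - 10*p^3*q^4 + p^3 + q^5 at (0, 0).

Type E_{8}, Milnor number mu = 8.

The Hessian of f at 0 has rank 0. Corank 2; j^3 = p^3 is a perfect cube, so E-series; the 5-jet and mu = 8 give E_8.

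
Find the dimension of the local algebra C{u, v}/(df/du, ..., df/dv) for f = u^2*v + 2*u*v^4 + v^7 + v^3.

The Hessian of f at 0 is [[0, 0], [0, 0]] with rank 0, so corank 2. A Groebner basis of the Jacobian ideal J(f) in C{u,v} is {v^3, u^2 + 3*v^2, u*v}; counting standard monomials gives mu = 4. Corank 2; j^3 = v*(u^2 + v^2) splits into three distinct lines over C (the quadratic factor has nonzero discriminant), so D_4.

4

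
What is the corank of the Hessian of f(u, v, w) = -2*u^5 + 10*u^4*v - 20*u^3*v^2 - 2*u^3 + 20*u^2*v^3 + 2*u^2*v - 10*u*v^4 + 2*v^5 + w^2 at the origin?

2

The Hessian at 0 is [[0, 0, 0], [0, 0, 0], [0, 0, 2]] of rank 1; hence corank 2.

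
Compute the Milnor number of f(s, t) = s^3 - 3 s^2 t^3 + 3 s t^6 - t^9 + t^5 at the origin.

8

The Hessian of f at 0 is [[0, 0], [0, 0]] with rank 0, so corank 2. A Groebner basis of the Jacobian ideal J(f) in C{s,t} is {-s^2/2 + s*t^3, t^4, s^3, s^2*t}; counting standard monomials gives mu = 8. Corank 2; j^3 = s^3 is a perfect cube, so E-series; the 5-jet and mu = 8 give E_8.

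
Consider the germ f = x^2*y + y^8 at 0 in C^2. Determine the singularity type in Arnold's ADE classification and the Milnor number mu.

Type D_{9}, Milnor number mu = 9.

The Hessian of f at 0 is [[0, 0], [0, 0]] with rank 0, so corank 2. A Groebner basis of the Jacobian ideal J(f) in C{x,y} is {x^2/8 + y^7, x^3, x*y}; counting standard monomials gives mu = 9. Corank 2; j^3 = x^2*y has shape L^2 M (L != M), so D-series; mu = 9 gives D_9.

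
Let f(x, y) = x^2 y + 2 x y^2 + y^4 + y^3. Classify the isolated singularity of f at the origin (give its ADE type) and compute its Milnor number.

Type D5, Milnor number mu = 5.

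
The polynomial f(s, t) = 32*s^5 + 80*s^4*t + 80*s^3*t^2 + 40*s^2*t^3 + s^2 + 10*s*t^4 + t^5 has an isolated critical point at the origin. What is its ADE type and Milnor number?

The Hessian of f at 0 has rank 1. Corank 1: A-series; mu = 4 gives A_4.

Type A_4, Milnor number mu = 4.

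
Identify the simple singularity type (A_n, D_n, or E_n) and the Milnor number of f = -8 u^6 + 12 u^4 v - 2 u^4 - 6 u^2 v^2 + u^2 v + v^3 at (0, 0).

The Hessian of f at 0 is [[0, 0], [0, 0]] with rank 0, so corank 2. A Groebner basis of the Jacobian ideal J(f) in C{u,v} is {v^3, u^2 + 3*v^2, u*v}; counting standard monomials gives mu = 4. Corank 2; j^3 = v*(u^2 + v^2) splits into three distinct lines over C (the quadratic factor has nonzero discriminant), so D_4.

Type D_4, Milnor number mu = 4.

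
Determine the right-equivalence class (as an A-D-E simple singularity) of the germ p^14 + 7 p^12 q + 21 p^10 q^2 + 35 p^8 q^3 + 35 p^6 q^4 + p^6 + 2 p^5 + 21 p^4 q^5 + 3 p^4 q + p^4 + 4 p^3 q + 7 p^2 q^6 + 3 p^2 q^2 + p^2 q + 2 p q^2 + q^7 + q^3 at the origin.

D8

The Hessian of f at 0 has rank 0. Corank 2; j^3 = q*(p + q)^2 has shape L^2 M (L != M), so D-series; mu = 8 gives D_8.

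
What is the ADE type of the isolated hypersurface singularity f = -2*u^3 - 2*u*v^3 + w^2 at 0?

E7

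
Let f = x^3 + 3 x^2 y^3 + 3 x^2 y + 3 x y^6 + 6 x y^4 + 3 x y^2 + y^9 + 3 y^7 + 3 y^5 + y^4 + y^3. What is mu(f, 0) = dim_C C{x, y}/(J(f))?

6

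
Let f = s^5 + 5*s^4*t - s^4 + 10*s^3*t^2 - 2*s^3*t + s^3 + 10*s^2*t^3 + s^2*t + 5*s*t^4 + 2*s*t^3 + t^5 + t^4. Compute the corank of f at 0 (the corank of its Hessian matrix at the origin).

Hessian at 0 has rank 0.

2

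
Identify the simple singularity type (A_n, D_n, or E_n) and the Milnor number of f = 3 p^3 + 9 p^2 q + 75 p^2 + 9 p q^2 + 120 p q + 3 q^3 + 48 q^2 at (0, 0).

Type A_2, Milnor number mu = 2.

The Hessian of f at 0 has rank 1. Corank 1: A-series; mu = 2 gives A_2.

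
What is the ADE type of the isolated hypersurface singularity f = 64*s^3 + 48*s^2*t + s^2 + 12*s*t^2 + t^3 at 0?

A_2

The Hessian of f at 0 has rank 1. Corank 1: A-series; mu = 2 gives A_2.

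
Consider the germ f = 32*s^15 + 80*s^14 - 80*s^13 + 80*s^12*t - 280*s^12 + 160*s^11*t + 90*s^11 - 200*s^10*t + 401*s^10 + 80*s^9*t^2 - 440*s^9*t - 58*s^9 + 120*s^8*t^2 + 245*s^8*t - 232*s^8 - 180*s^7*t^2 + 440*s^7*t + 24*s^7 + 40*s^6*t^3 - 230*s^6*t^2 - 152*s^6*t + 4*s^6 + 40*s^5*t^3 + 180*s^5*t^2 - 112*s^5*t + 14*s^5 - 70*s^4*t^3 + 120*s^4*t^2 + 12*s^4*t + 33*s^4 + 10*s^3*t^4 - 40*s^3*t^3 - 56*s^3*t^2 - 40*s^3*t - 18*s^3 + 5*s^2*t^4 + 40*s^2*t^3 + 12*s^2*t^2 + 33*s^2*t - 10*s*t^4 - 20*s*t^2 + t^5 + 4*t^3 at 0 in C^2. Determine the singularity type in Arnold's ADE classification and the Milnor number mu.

The Hessian of f at 0 is [[0, 0], [0, 0]] with rank 0, so corank 2. A Groebner basis of the Jacobian ideal J(f) in C{s,t} is {s^3 + 222*s^2/59 - 355*s*t/59 + 138*t^2/59, s^2*t + 477*s^2/59 - 1449*s*t/118 + 271*t^2/59, 1863*s^2/118 + s*t^2 - 5499*s*t/236 + 1005*t^2/118, 6885*s^2/236 - 19953*s*t/472 + t^3 + 3591*t^2/236}; counting standard monomials gives mu = 6. Corank 2; j^3 = -(2*s - t)*(3*s - 2*t)^2 has shape L^2 M (L != M), so D-series; mu = 6 gives D_6.

Type D_6, Milnor number mu = 6.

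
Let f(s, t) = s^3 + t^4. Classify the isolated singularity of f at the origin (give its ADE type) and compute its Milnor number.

Type E_6, Milnor number mu = 6.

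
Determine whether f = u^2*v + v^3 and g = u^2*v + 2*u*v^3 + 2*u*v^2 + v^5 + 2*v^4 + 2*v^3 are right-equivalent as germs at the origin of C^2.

Yes.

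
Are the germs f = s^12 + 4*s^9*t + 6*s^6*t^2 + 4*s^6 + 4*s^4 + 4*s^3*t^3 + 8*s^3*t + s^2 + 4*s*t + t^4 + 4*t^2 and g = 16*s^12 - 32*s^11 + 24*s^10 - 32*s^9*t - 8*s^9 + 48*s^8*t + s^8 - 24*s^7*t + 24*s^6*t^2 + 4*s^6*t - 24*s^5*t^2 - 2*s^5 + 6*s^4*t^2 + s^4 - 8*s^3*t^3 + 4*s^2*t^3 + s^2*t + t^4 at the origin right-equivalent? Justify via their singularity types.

No.

The Hessian of f at 0 has rank 1. Corank 1: A-series; mu = 3 gives A_3. The Hessian of g at 0 has rank 0. Corank 2; j^3 = s^2*t has shape L^2 M (L != M), so D-series; mu = 5 gives D_5. f is A_3 but g is D_5, hence not right-equivalent.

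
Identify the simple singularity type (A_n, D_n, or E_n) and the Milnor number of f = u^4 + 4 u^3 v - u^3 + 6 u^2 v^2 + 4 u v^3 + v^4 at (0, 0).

Type E6, Milnor number mu = 6.

The Hessian of f at 0 is [[0, 0], [0, 0]] with rank 0, so corank 2. A Groebner basis of the Jacobian ideal J(f) in C{u,v} is {v^4, u*v^2 + v^3/3, u^2}; counting standard monomials gives mu = 6. Corank 2; j^3 = -u^3 is a perfect cube, so E-series; the 4-jet and mu = 6 give E_6.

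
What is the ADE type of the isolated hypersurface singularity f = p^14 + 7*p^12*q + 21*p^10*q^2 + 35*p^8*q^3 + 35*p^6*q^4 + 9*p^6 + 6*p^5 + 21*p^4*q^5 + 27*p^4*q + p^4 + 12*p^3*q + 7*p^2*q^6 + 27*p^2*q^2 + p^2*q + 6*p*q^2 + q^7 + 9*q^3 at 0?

D_8

The Hessian of f at 0 has rank 0. Corank 2; j^3 = q*(p + 3*q)^2 has shape L^2 M (L != M), so D-series; mu = 8 gives D_8.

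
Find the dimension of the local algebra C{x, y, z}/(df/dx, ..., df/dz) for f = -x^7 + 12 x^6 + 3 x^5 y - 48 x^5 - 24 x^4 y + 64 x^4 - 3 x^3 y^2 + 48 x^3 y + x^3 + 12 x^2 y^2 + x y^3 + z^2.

7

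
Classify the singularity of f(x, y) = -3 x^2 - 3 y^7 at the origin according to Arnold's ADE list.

A6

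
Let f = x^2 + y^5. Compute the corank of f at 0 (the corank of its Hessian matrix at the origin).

1

The Hessian at 0 is [[2, 0], [0, 0]] of rank 1; hence corank 1.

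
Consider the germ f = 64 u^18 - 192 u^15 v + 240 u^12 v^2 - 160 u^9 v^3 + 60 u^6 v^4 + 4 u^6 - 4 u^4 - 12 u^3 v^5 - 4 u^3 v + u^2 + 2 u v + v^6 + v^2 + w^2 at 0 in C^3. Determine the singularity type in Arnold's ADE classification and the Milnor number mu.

Type A_{5}, Milnor number mu = 5.

The Hessian of f at 0 has rank 2. Corank 1: A-series; mu = 5 gives A_5.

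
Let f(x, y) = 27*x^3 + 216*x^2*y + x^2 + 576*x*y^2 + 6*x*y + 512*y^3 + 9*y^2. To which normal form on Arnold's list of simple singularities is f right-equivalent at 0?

A2

The Hessian of f at 0 has rank 1. Corank 1: A-series; mu = 2 gives A_2.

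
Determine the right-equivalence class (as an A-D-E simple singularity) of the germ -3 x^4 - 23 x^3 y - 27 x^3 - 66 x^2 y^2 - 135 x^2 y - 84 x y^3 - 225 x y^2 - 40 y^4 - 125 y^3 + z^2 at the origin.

E7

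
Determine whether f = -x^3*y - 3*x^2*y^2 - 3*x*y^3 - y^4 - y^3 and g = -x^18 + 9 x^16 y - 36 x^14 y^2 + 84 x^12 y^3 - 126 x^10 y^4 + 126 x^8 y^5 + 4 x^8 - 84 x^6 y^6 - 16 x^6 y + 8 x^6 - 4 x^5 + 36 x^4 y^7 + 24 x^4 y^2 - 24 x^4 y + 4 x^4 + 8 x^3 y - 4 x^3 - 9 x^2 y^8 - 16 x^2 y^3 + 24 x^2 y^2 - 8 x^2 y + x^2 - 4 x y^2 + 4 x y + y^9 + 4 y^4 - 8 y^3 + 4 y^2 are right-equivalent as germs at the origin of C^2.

The Hessian of f at 0 has rank 0. Corank 2; j^3 = -y^3 is a perfect cube, so E-series; the 4-jet and mu = 7 give E_7. The Hessian of g at 0 has rank 1. Corank 1: A-series; mu = 8 gives A_8. f is E_7 but g is A_8, hence not right-equivalent.

No.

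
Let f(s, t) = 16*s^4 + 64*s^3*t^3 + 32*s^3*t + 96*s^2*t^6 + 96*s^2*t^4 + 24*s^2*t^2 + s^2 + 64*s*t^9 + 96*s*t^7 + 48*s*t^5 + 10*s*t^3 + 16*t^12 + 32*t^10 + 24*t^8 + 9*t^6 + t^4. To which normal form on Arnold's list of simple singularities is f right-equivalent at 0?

A_{3}

The Hessian of f at 0 is [[2, 0], [0, 0]] with rank 1, so corank 1. A Groebner basis of the Jacobian ideal J(f) in C{s,t} is {t^3, s}; counting standard monomials gives mu = 3. Corank 1: A-series; mu = 3 gives A_3.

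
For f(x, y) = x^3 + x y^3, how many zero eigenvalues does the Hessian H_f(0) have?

Hessian at 0 has rank 0.

2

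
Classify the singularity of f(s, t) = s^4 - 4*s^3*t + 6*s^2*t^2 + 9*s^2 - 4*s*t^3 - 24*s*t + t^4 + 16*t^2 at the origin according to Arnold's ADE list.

The Hessian of f at 0 has rank 1. Corank 1: A-series; mu = 3 gives A_3.

A3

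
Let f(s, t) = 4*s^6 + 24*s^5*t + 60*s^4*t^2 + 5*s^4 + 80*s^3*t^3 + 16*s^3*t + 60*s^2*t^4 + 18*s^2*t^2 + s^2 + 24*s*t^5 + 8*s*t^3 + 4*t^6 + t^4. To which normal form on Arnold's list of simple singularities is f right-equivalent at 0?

A3

The Hessian of f at 0 is [[2, 0], [0, 0]] with rank 1, so corank 1. A Groebner basis of the Jacobian ideal J(f) in C{s,t} is {t^3, s}; counting standard monomials gives mu = 3. Corank 1: A-series; mu = 3 gives A_3.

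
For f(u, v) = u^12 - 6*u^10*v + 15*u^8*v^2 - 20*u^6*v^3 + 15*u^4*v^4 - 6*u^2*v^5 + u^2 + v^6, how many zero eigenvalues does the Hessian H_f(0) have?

Hessian at 0 has rank 1.

1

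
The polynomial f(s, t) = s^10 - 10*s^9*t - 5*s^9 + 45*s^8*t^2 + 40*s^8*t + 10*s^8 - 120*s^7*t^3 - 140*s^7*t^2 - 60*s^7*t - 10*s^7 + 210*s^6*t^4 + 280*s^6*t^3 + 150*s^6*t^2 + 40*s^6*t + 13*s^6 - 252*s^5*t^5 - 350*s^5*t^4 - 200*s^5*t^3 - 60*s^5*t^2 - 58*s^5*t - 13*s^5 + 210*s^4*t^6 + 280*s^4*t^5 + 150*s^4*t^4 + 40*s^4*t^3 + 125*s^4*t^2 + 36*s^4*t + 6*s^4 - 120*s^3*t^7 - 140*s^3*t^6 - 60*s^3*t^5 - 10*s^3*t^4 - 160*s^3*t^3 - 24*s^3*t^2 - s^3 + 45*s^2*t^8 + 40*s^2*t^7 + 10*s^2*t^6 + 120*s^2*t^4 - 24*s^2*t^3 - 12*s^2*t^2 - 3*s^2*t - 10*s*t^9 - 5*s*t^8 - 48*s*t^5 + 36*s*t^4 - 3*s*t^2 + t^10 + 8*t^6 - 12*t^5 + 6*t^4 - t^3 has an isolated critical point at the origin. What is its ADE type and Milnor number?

The Hessian of f at 0 has rank 0. Corank 2; j^3 = -(s + t)^3 is a perfect cube, so E-series; the 5-jet and mu = 8 give E_8.

Type E_{8}, Milnor number mu = 8.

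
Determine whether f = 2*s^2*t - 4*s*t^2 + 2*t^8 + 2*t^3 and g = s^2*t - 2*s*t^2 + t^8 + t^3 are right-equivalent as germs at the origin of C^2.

Yes.

The Hessian of f at 0 is [[0, 0], [0, 0]] with rank 0, so corank 2. A Groebner basis of the Jacobian ideal J(f) in C{s,t} is {s^2/8 + t^7 - t^2/8, s^3 - t^3, s*t - t^2}; counting standard monomials gives mu = 9. Corank 2; j^3 = 2*t*(s - t)^2 has shape L^2 M (L != M), so D-series; mu = 9 gives D_9. The Hessian of g at 0 is [[0, 0], [0, 0]] with rank 0, so corank 2. A Groebner basis of the Jacobian ideal J(g) in C{s,t} is {s^2/8 + t^7 - t^2/8, s^3 - t^3, s*t - t^2}; counting standard monomials gives mu = 9. Corank 2; j^3 = t*(s - t)^2 has shape L^2 M (L != M), so D-series; mu = 9 gives D_9. Both have type D_9, hence right-equivalent.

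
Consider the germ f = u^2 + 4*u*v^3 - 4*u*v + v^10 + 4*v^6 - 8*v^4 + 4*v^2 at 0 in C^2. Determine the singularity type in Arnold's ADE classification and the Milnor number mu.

Type A_9, Milnor number mu = 9.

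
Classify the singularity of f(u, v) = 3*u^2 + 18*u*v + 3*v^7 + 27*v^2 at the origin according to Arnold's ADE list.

A_{6}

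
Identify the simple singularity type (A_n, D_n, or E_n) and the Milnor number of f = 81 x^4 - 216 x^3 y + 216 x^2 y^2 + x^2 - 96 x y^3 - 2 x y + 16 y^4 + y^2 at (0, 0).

Type A_3, Milnor number mu = 3.

The Hessian of f at 0 is [[2, -2], [-2, 2]] with rank 1, so corank 1. A Groebner basis of the Jacobian ideal J(f) in C{x,y} is {y^3, x - y}; counting standard monomials gives mu = 3. Corank 1: A-series; mu = 3 gives A_3.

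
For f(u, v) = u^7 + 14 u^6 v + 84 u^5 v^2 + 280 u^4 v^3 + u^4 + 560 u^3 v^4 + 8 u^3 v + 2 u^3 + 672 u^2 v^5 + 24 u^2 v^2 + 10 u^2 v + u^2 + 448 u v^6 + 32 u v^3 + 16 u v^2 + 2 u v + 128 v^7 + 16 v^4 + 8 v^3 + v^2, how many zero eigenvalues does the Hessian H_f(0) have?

Hessian at 0 has rank 1.

1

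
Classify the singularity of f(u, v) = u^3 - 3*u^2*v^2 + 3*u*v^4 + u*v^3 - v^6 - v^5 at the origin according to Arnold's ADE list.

The Hessian of f at 0 is [[0, 0], [0, 0]] with rank 0, so corank 2. A Groebner basis of the Jacobian ideal J(f) in C{u,v} is {-u^2 + v^4 - v^3/3, u^3, u^2*v + u^2/3 + v^3/9, -u^2 + u*v^2 - v^3/3}; counting standard monomials gives mu = 7. Corank 2; j^3 = u^3 is a perfect cube, so E-series; the 4-jet and mu = 7 give E_7.

E7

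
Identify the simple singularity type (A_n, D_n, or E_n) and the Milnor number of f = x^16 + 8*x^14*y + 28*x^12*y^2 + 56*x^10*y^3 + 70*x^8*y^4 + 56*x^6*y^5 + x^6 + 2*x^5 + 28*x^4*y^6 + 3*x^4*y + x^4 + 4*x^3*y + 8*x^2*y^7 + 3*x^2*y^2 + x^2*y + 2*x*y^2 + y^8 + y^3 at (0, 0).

Type D_9, Milnor number mu = 9.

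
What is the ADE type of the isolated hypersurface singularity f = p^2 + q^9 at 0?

A8

The Hessian of f at 0 is [[2, 0], [0, 0]] with rank 1, so corank 1. A Groebner basis of the Jacobian ideal J(f) in C{p,q} is {q^8, p}; counting standard monomials gives mu = 8. Corank 1: A-series; mu = 8 gives A_8.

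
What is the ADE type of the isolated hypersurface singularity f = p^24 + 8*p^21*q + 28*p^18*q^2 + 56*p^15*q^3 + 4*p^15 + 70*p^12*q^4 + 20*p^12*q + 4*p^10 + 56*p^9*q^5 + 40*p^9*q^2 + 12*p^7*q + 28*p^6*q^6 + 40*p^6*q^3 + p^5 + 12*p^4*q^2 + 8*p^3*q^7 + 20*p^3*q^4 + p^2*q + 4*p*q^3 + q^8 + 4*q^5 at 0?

The Hessian of f at 0 has rank 0. Corank 2; j^3 = p^2*q has shape L^2 M (L != M), so D-series; mu = 9 gives D_9.

D_9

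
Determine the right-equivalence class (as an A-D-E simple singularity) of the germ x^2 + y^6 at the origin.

The Hessian of f at 0 is [[2, 0], [0, 0]] with rank 1, so corank 1. A Groebner basis of the Jacobian ideal J(f) in C{x,y} is {y^5, x}; counting standard monomials gives mu = 5. Corank 1: A-series; mu = 5 gives A_5.

A_5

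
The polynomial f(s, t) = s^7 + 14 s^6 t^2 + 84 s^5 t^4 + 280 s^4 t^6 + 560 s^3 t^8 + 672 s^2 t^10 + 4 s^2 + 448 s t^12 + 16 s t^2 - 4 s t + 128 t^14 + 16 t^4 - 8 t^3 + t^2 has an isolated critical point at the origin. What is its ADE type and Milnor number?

The Hessian of f at 0 is [[8, -4], [-4, 2]] with rank 1, so corank 1. A Groebner basis of the Jacobian ideal J(f) in C{s,t} is {s^3 - 3*s^2*t/2 - 3*s^2/8 + s*t/4 + s/64 - t/128, s/2 + t^2 - t/4}; counting standard monomials gives mu = 6. Corank 1: A-series; mu = 6 gives A_6.

Type A6, Milnor number mu = 6.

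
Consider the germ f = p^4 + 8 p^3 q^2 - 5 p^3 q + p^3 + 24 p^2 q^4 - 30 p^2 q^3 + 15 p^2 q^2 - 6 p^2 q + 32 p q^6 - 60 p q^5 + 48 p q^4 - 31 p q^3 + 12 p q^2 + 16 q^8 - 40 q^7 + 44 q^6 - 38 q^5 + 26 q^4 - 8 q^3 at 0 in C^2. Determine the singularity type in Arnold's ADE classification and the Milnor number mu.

The Hessian of f at 0 is [[0, 0], [0, 0]] with rank 0, so corank 2. A Groebner basis of the Jacobian ideal J(f) in C{p,q} is {-p^2 + 4*p*q + q^4 - q^3/3 - 4*q^2, p^3 + 18*p^2 - 72*p*q - 2*q^3 + 72*q^2, p^2*q + 17*p^2/3 - 68*p*q/3 - 19*q^3/9 + 68*q^2/3, 4*p^2/3 + p*q^2 - 16*p*q/3 - 14*q^3/9 + 16*q^2/3}; counting standard monomials gives mu = 7. Corank 2; j^3 = (p - 2*q)^3 is a perfect cube, so E-series; the 4-jet and mu = 7 give E_7.

Type E_7, Milnor number mu = 7.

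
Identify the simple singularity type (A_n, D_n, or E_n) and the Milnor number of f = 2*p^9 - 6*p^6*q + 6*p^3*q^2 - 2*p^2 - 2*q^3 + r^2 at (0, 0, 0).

Type A_{2}, Milnor number mu = 2.

The Hessian of f at 0 is [[-4, 0, 0], [0, 0, 0], [0, 0, 2]] with rank 2, so corank 1. A Groebner basis of the Jacobian ideal J(f) in C{p,q,r} is {q^2, p, r}; counting standard monomials gives mu = 2. Corank 1: A-series; mu = 2 gives A_2.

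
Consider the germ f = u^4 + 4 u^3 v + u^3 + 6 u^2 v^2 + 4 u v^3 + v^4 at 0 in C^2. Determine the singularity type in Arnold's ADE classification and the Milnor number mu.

Type E_6, Milnor number mu = 6.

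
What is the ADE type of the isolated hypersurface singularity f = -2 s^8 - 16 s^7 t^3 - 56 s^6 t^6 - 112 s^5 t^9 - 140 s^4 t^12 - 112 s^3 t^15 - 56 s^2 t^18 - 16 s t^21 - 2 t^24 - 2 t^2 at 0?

A_{7}

The Hessian of f at 0 has rank 1. Corank 1: A-series; mu = 7 gives A_7.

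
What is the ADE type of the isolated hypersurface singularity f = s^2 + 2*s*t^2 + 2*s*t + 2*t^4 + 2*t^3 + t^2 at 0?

The Hessian of f at 0 has rank 1. Corank 1: A-series; mu = 3 gives A_3.

A3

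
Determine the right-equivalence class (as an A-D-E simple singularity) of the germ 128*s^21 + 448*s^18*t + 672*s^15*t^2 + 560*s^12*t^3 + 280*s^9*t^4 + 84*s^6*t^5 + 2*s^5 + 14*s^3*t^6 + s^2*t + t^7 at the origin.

The Hessian of f at 0 is [[0, 0], [0, 0]] with rank 0, so corank 2. A Groebner basis of the Jacobian ideal J(f) in C{s,t} is {s^2/7 + t^6, s^3, s*t}; counting standard monomials gives mu = 8. Corank 2; j^3 = s^2*t has shape L^2 M (L != M), so D-series; mu = 8 gives D_8.

D_{8}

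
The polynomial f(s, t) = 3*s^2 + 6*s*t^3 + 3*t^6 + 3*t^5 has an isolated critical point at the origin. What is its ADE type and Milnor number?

Type A_{4}, Milnor number mu = 4.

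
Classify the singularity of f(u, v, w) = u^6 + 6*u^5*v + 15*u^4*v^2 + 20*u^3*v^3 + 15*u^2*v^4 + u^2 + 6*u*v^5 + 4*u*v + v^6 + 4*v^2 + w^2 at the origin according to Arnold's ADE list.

A5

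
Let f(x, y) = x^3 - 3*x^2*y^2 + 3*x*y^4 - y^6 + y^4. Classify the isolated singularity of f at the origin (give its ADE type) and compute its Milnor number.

Type E6, Milnor number mu = 6.

The Hessian of f at 0 is [[0, 0], [0, 0]] with rank 0, so corank 2. A Groebner basis of the Jacobian ideal J(f) in C{x,y} is {x^3, x^2*y, -x^2/2 + x*y^2, y^3}; counting standard monomials gives mu = 6. Corank 2; j^3 = x^3 is a perfect cube, so E-series; the 4-jet and mu = 6 give E_6.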